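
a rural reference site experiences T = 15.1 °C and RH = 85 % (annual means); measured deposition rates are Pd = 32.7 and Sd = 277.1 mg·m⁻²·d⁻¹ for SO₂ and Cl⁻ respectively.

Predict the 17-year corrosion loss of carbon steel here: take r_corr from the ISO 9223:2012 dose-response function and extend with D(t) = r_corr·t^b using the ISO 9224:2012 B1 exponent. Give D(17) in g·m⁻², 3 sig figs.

D(17) = 5.04e+03 g·m⁻²

carbon steel: temperature factor f = -0.054·(5.1) = -0.2754
  sulphur-dioxide contribution → 45.11 μm/a
  chloride contribution → 100.8 μm/a
  ⇒ r_corr(carbon steel) = 145.9 μm/a
Power-law: D(17) = r_corr · 17^0.523
  D(17) = 145.9 × 17^0.523 = 145.9 × 4.401 = 642.2 μm
  Mass loss = 642.2 μm × 7.85 g/cm³ = 5041 g·m⁻²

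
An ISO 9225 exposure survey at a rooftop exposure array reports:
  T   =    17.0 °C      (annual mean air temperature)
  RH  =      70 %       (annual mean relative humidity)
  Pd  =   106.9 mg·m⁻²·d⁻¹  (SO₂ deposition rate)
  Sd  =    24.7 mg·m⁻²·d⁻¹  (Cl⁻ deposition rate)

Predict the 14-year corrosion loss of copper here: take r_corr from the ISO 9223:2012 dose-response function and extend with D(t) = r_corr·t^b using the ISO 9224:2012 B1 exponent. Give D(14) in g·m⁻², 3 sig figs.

copper: f(T) = -0.080·(T−10) [T>10 °C] = -0.5600
  SO₂ term: 0.0053·106.9^0.26·exp(0.059·70-0.5600) = 0.6342
  Cl⁻ term: 0.01025·24.7^0.27·exp(0.036·70+0.049·17.0) = 0.6965
  r_corr = 0.6342 + 0.6965 = 1.331 μm/a
ISO 9224: D(t) = r_corr · t^b with b = 0.667 (copper, B1)
  D(14) = 1.331 × 14^0.667 = 1.331 × 5.814 = 7.737 μm
  Mass loss = 7.737 μm × 8.96 g/cm³ = 69.32 g·m⁻²

D(14) = 69.3 g·m⁻²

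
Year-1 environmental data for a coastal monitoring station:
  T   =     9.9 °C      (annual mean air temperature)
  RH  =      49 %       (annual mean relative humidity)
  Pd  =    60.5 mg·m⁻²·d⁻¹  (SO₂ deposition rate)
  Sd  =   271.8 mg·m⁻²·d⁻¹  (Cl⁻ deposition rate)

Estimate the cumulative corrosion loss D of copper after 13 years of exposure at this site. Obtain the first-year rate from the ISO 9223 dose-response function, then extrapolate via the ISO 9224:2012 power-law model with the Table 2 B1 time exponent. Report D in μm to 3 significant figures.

copper: f(T) = +0.126·(T−10) [T≤10 °C] = -0.0126
  Pd branch = 0.0053·Pd^0.26·e^(0.059·RH+f) = 0.2739 μm/a
  Cl⁻ term: 0.01025·271.8^0.27·exp(0.036·49+0.049·9.9) = 0.4413
  sum: 0.2739 + 0.4413 → r_corr = 0.7152 μm/a
Power-law: D(13) = r_corr · 13^0.667
  D(13) = 0.7152 × 13^0.667 = 0.7152 × 5.534 = 3.958 μm

D(13) = 3.96 μm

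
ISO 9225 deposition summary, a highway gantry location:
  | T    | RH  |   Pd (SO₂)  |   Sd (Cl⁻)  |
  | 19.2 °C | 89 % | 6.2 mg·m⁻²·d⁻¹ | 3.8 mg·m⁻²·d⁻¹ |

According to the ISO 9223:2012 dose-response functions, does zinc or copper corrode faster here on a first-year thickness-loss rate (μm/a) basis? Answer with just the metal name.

zinc: temperature factor f = -0.071·(9.2) = -0.6532
  SO₂ term: 0.0129·6.2^0.44·exp(0.046·89-0.6532) = 0.8986
  Cl⁻ term: 0.0175·3.8^0.57·exp(0.008·89+0.085·19.2) = 0.3904
  sum: 0.8986 + 0.3904 → r_corr = 1.289 μm/a
copper: T>10 °C ⇒ hinge -0.080·(19.2−10) = -0.7360
  Pd branch = 0.0053·Pd^0.26·e^(0.059·RH+f) = 0.7783 μm/a
  Cl⁻ term: 0.01025·3.8^0.27·exp(0.036·89+0.049·19.2) = 0.9275
  sum: 0.7783 + 0.9275 → r_corr = 1.706 μm/a
Ordering by μm/a: copper (1.71) > zinc (1.29)

copper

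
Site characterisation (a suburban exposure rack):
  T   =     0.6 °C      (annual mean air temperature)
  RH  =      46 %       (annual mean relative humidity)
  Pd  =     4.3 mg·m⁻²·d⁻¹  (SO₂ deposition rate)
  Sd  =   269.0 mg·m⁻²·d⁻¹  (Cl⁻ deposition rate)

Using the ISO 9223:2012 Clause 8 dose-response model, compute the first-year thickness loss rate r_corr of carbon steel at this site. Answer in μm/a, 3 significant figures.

carbon steel: f(T) = +0.150·(T−10) [T≤10 °C] = -1.4100
  sulphur-dioxide contribution → 2.315 μm/a
  chloride contribution → 15.3 μm/a
  total first-year rate 17.62 μm/a

r_corr = 17.6 μm/a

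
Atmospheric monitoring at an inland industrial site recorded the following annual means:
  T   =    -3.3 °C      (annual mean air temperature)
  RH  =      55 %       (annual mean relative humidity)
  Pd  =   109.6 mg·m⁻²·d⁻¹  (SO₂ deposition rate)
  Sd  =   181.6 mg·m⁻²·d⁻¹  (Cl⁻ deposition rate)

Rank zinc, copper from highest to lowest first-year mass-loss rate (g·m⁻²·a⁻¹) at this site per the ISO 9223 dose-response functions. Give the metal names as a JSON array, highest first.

zinc: temperature factor f = +0.038·(-13.3) = -0.5054
  SO₂ term: 0.0129·109.6^0.44·exp(0.046·55-0.5054) = 0.7716
  Cl⁻ term: 0.0175·181.6^0.57·exp(0.008·55+0.085·-3.3) = 0.3981
  sum: 0.7716 + 0.3981 → r_corr = 1.17 μm/a
  mass loss = 1.17 μm/a × 7.14 g/cm³ = 8.352 g·m⁻²·a⁻¹
copper: T≤10 °C ⇒ hinge +0.126·(-3.3−10) = -1.6758
  SO₂ term: 0.0053·109.6^0.26·exp(0.059·55-1.6758) = 0.08632
  Cl⁻ term: 0.01025·181.6^0.27·exp(0.036·55+0.049·-3.3) = 0.2573
  r_corr = 0.08632 + 0.2573 = 0.3436 μm/a
  mass loss = 0.3436 μm/a × 8.96 g/cm³ = 3.078 g·m⁻²·a⁻¹
Ordering by g·m⁻²·a⁻¹: zinc (8.35) > copper (3.08)

["zinc", "copper"]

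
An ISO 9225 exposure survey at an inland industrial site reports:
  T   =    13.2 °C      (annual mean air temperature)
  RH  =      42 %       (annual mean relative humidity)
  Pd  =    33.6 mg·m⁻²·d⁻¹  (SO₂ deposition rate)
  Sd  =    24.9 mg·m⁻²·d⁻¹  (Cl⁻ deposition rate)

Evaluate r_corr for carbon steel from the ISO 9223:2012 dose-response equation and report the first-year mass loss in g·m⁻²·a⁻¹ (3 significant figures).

carbon steel: T>10 °C ⇒ hinge -0.054·(13.2−10) = -0.1728
  sulphur-dioxide contribution → 21.45 μm/a
  chloride contribution → 5.076 μm/a
  ⇒ r_corr(carbon steel) = 26.53 μm/a
Convert to mass loss: 26.53 μm/a × 7.85 g/cm³ = 208.2 g·m⁻²·a⁻¹

r_corr = 208 g·m⁻²·a⁻¹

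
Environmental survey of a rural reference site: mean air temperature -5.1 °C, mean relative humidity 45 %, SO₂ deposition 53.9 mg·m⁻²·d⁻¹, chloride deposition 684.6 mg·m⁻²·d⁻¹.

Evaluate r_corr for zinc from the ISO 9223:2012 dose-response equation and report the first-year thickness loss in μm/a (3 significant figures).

r_corr = 1.00 μm/a

zinc: temperature factor f = +0.038·(-15.1) = -0.5738
  Pd branch = 0.0129·Pd^0.44·e^(0.046·RH+f) = 0.3329 μm/a
  Cl⁻ term: 0.0175·684.6^0.57·exp(0.008·45+0.085·-5.1) = 0.6719
  sum: 0.3329 + 0.6719 → r_corr = 1.005 μm/a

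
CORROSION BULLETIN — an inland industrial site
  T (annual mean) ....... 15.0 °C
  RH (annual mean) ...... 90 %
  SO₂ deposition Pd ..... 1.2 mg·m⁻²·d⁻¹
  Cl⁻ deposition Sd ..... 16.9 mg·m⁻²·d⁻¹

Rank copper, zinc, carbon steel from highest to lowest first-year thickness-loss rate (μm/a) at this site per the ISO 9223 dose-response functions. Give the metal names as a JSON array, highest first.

["carbon steel", "copper", "zinc"]

copper: T>10 °C ⇒ hinge -0.080·(15.0−10) = -0.4000
  sulphur-dioxide contribution → 0.7538 μm/a
  chloride contribution → 1.171 μm/a
  ⇒ r_corr(copper) = 1.925 μm/a
zinc: T>10 °C ⇒ hinge -0.071·(15.0−10) = -0.3550
  sulphur-dioxide contribution → 0.6155 μm/a
  chloride contribution → 0.6447 μm/a
  ⇒ r_corr(zinc) = 1.26 μm/a
carbon steel: T>10 °C ⇒ hinge -0.054·(15.0−10) = -0.2700
  sulphur-dioxide contribution → 8.987 μm/a
  chloride contribution → 20.91 μm/a
  ⇒ r_corr(carbon steel) = 29.9 μm/a
Ordering by μm/a: carbon steel (29.9) > copper (1.92) > zinc (1.26)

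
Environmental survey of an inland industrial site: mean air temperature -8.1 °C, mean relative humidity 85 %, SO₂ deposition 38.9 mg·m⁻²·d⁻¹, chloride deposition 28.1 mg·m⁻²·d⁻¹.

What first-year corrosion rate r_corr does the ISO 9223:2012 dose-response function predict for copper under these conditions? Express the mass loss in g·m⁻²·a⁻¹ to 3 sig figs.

copper: T≤10 °C ⇒ hinge +0.126·(-8.1−10) = -2.2806
  sulphur-dioxide contribution → 0.2114 μm/a
  chloride contribution → 0.3618 μm/a
  ⇒ r_corr(copper) = 0.5732 μm/a
Convert to mass loss: 0.5732 μm/a × 8.96 g/cm³ = 5.136 g·m⁻²·a⁻¹

r_corr = 5.14 g·m⁻²·a⁻¹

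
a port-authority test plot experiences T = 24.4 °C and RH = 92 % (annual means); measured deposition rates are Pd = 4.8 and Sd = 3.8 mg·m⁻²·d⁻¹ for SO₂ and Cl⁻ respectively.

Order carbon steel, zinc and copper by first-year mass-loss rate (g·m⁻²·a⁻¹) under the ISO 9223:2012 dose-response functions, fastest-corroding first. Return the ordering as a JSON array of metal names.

["carbon steel", "copper", "zinc"]

carbon steel: temperature factor f = -0.054·(14.4) = -0.7776
  SO₂ term: 1.77·4.8^0.52·exp(0.02·92-0.7776) = 11.58
  Cl⁻ term: 0.102·3.8^0.62·exp(0.033·92+0.04·24.4) = 12.9
  sum: 11.58 + 12.9 → r_corr = 24.47 μm/a
  mass loss = 24.47 μm/a × 7.85 g/cm³ = 192.1 g·m⁻²·a⁻¹
zinc: f(T) = -0.071·(T−10) [T>10 °C] = -1.0224
  SO₂ term: 0.0129·4.8^0.44·exp(0.046·92-1.0224) = 0.6372
  Cl⁻ term: 0.0175·3.8^0.57·exp(0.008·92+0.085·24.4) = 0.6221
  r_corr = 0.6372 + 0.6221 = 1.259 μm/a
  mass loss = 1.259 μm/a × 7.14 g/cm³ = 8.991 g·m⁻²·a⁻¹
copper: temperature factor f = -0.080·(14.4) = -1.1520
  SO₂ term: 0.0053·4.8^0.26·exp(0.059·92-1.1520) = 0.5734
  Sd branch = 0.01025·Sd^0.27·e^(0.036·RH+0.049·T) = 1.333 μm/a
  r_corr = 0.5734 + 1.333 = 1.907 μm/a
  mass loss = 1.907 μm/a × 8.96 g/cm³ = 17.08 g·m⁻²·a⁻¹
Ordering by g·m⁻²·a⁻¹: carbon steel (192) > copper (17.1) > zinc (8.99)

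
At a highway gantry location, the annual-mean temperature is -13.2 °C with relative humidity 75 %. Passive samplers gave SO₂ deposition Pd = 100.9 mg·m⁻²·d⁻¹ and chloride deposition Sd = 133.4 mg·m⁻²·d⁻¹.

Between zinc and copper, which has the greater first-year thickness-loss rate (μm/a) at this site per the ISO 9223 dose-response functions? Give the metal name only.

zinc: f(T) = +0.038·(T−10) [T≤10 °C] = -0.8816
  SO₂ term: 0.0129·100.9^0.44·exp(0.046·75-0.8816) = 1.282
  Cl⁻ term: 0.0175·133.4^0.57·exp(0.008·75+0.085·-13.2) = 0.1689
  r_corr = 1.282 + 0.1689 = 1.45 μm/a
copper: f(T) = +0.126·(T−10) [T≤10 °C] = -2.9232
  Pd branch = 0.0053·Pd^0.26·e^(0.059·RH+f) = 0.07898 μm/a
  Cl⁻ term: 0.01025·133.4^0.27·exp(0.036·75+0.049·-13.2) = 0.2994
  r_corr = 0.07898 + 0.2994 = 0.3783 μm/a
Ordering by μm/a: zinc (1.45) > copper (0.378)

zinc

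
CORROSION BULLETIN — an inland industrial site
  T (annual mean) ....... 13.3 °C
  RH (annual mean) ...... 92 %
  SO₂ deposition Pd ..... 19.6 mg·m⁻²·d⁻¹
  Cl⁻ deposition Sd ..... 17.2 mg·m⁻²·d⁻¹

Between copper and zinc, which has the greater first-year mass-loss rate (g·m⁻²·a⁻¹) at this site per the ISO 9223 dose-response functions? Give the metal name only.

copper

copper: f(T) = -0.080·(T−10) [T>10 °C] = -0.2640
  sulphur-dioxide contribution → 2.009 μm/a
  chloride contribution → 1.163 μm/a
  total first-year rate 3.172 μm/a
  mass loss = 3.172 μm/a × 8.96 g/cm³ = 28.42 g·m⁻²·a⁻¹
zinc: temperature factor f = -0.071·(3.3) = -0.2343
  sulphur-dioxide contribution → 2.602 μm/a
  chloride contribution → 0.5727 μm/a
  ⇒ r_corr(zinc) = 3.175 μm/a
  mass loss = 3.175 μm/a × 7.14 g/cm³ = 22.67 g·m⁻²·a⁻¹
Ordering by g·m⁻²·a⁻¹: copper (28.4) > zinc (22.7)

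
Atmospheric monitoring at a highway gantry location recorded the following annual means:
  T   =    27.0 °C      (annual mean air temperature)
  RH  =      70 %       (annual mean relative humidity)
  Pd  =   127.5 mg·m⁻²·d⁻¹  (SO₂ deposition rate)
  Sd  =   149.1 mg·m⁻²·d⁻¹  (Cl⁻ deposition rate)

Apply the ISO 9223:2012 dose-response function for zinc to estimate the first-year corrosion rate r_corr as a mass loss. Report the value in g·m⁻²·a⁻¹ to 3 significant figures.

zinc: T>10 °C ⇒ hinge -0.071·(27.0−10) = -1.2070
  sulphur-dioxide contribution → 0.8152 μm/a
  chloride contribution → 5.27 μm/a
  ⇒ r_corr(zinc) = 6.085 μm/a
Convert to mass loss: 6.085 μm/a × 7.14 g/cm³ = 43.45 g·m⁻²·a⁻¹

r_corr = 43.4 g·m⁻²·a⁻¹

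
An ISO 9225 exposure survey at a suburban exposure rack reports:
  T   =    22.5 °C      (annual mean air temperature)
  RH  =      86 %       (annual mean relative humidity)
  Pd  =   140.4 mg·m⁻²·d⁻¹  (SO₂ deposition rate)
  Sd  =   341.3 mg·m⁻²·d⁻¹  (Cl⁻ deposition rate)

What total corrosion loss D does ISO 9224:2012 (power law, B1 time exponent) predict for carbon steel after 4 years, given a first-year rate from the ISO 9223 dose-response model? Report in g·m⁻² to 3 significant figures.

carbon steel: temperature factor f = -0.054·(12.5) = -0.6750
  SO₂ term: 1.77·140.4^0.52·exp(0.02·86-0.6750) = 65.83
  Cl⁻ term: 0.102·341.3^0.62·exp(0.033·86+0.04·22.5) = 159.4
  sum: 65.83 + 159.4 → r_corr = 225.3 μm/a
Power-law: D(4) = r_corr · 4^0.523
  D(4) = 225.3 × 4^0.523 = 225.3 × 2.065 = 465.1 μm
  Mass loss = 465.1 μm × 7.85 g/cm³ = 3651 g·m⁻²

D(4) = 3.65e+03 g·m⁻²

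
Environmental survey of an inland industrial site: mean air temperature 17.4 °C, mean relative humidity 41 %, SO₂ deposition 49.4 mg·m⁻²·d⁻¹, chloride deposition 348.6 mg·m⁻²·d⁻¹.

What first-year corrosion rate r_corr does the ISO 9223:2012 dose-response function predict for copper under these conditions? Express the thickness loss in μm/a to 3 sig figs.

copper: T>10 °C ⇒ hinge -0.080·(17.4−10) = -0.5920
  SO₂ term: 0.0053·49.4^0.26·exp(0.059·41-0.5920) = 0.0908
  Cl⁻ term: 0.01025·348.6^0.27·exp(0.036·41+0.049·17.4) = 0.511
  sum: 0.0908 + 0.511 → r_corr = 0.6018 μm/a

r_corr = 0.602 μm/a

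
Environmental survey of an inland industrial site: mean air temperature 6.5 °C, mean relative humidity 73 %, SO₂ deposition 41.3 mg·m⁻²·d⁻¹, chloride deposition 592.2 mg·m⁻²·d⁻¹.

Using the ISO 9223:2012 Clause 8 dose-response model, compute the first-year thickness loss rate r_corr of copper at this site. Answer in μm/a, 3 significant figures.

copper: temperature factor f = +0.126·(-3.5) = -0.4410
  sulphur-dioxide contribution → 0.6659 μm/a
  chloride contribution → 1.094 μm/a
  ⇒ r_corr(copper) = 1.76 μm/a

r_corr = 1.76 μm/a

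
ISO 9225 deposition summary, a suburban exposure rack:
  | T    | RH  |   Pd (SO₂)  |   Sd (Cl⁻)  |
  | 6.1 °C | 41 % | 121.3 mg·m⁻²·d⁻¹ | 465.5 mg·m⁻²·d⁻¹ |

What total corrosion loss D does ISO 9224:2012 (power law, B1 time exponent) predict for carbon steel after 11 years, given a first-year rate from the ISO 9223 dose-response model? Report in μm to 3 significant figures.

D(11) = 175 μm

carbon steel: temperature factor f = +0.150·(-3.9) = -0.5850
  Pd branch = 1.77·Pd^0.52·e^(0.02·RH+f) = 27.14 μm/a
  Sd branch = 0.102·Sd^0.62·e^(0.033·RH+0.04·T) = 22.71 μm/a
  sum: 27.14 + 22.71 → r_corr = 49.86 μm/a
Power-law: D(11) = r_corr · 11^0.523
  D(11) = 49.86 × 11^0.523 = 49.86 × 3.505 = 174.7 μm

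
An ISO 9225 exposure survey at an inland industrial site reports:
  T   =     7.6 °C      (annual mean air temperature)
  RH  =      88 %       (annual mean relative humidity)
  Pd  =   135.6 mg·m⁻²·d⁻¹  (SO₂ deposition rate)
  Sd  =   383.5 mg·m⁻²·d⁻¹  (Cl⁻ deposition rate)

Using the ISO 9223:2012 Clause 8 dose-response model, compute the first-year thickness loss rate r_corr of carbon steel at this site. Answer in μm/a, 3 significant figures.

carbon steel: temperature factor f = +0.150·(-2.4) = -0.3600
  sulphur-dioxide contribution → 92.21 μm/a
  chloride contribution → 100.9 μm/a
  ⇒ r_corr(carbon steel) = 193.1 μm/a

r_corr = 193 μm/a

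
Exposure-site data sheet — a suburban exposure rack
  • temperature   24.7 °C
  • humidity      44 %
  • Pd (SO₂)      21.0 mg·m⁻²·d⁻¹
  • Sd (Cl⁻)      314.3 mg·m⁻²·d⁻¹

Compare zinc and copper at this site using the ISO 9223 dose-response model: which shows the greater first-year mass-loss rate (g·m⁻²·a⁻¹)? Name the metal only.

zinc

zinc: temperature factor f = -0.071·(14.7) = -1.0437
  Pd branch = 0.0129·Pd^0.44·e^(0.046·RH+f) = 0.1313 μm/a
  Cl⁻ term: 0.0175·314.3^0.57·exp(0.008·44+0.085·24.7) = 5.385
  sum: 0.1313 + 5.385 → r_corr = 5.516 μm/a
  mass loss = 5.516 μm/a × 7.14 g/cm³ = 39.39 g·m⁻²·a⁻¹
copper: temperature factor f = -0.080·(14.7) = -1.1760
  SO₂ term: 0.0053·21.0^0.26·exp(0.059·44-1.1760) = 0.04839
  Cl⁻ term: 0.01025·314.3^0.27·exp(0.036·44+0.049·24.7) = 0.7917
  r_corr = 0.04839 + 0.7917 = 0.8401 μm/a
  mass loss = 0.8401 μm/a × 8.96 g/cm³ = 7.527 g·m⁻²·a⁻¹
Ordering by g·m⁻²·a⁻¹: zinc (39.4) > copper (7.53)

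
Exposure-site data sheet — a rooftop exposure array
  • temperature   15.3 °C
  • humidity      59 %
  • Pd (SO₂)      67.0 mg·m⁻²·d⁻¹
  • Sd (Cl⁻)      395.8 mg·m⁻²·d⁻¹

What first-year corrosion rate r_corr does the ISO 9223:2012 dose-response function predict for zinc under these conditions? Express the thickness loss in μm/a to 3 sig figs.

r_corr = 3.96 μm/a

zinc: T>10 °C ⇒ hinge -0.071·(15.3−10) = -0.3763
  SO₂ term: 0.0129·67.0^0.44·exp(0.046·59-0.3763) = 0.8498
  Sd branch = 0.0175·Sd^0.57·e^(0.008·RH+0.085·T) = 3.114 μm/a
  sum: 0.8498 + 3.114 → r_corr = 3.964 μm/a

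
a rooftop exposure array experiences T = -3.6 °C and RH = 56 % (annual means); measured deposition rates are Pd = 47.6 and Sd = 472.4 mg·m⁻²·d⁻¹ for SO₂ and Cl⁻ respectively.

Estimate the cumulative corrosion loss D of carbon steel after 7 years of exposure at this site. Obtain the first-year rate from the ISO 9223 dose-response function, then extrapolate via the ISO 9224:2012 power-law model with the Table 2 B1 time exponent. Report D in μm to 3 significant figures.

D(7) = 85.1 μm

carbon steel: temperature factor f = +0.150·(-13.6) = -2.0400
  SO₂ term: 1.77·47.6^0.52·exp(0.02·56-2.0400) = 5.257
  Cl⁻ term: 0.102·472.4^0.62·exp(0.033·56+0.04·-3.6) = 25.51
  sum: 5.257 + 25.51 → r_corr = 30.77 μm/a
Power-law: D(7) = r_corr · 7^0.523
  D(7) = 30.77 × 7^0.523 = 30.77 × 2.767 = 85.13 μm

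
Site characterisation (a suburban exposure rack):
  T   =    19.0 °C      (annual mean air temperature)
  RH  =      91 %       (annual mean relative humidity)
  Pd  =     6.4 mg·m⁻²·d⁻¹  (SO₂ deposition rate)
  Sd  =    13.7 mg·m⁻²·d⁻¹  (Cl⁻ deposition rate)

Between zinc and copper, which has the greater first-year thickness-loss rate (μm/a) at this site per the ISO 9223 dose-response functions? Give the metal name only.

copper

zinc: f(T) = -0.071·(T−10) [T>10 °C] = -0.6390
  SO₂ term: 0.0129·6.4^0.44·exp(0.046·91-0.6390) = 1.013
  Sd branch = 0.0175·Sd^0.57·e^(0.008·RH+0.085·T) = 0.8101 μm/a
  sum: 1.013 + 0.8101 → r_corr = 1.823 μm/a
copper: temperature factor f = -0.080·(9.0) = -0.7200
  SO₂ term: 0.0053·6.4^0.26·exp(0.059·91-0.7200) = 0.8973
  Cl⁻ term: 0.01025·13.7^0.27·exp(0.036·91+0.049·19.0) = 1.395
  r_corr = 0.8973 + 1.395 = 2.293 μm/a
Ordering by μm/a: copper (2.29) > zinc (1.82)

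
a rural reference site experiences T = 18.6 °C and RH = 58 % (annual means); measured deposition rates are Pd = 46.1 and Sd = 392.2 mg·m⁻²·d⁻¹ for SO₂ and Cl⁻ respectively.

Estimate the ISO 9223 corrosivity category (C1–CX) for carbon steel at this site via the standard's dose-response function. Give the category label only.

carbon steel: T>10 °C ⇒ hinge -0.054·(18.6−10) = -0.4644
  Pd branch = 1.77·Pd^0.52·e^(0.02·RH+f) = 26.01 μm/a
  Cl⁻ term: 0.102·392.2^0.62·exp(0.033·58+0.04·18.6) = 59.01
  r_corr = 26.01 + 59.01 = 85.02 μm/a
ISO 9223 Table 2 (carbon steel): 80 < 85 ≤ 200 μm/a ⇒ C5

C5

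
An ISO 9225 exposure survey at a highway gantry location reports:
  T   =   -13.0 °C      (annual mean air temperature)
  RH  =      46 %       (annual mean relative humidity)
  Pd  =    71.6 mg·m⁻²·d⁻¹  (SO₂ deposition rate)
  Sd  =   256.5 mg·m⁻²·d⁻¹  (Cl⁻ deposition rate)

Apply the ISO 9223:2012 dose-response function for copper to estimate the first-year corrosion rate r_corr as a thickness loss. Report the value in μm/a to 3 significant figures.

copper: T≤10 °C ⇒ hinge +0.126·(-13.0−10) = -2.8980
  Pd branch = 0.0053·Pd^0.26·e^(0.059·RH+f) = 0.01339 μm/a
  Cl⁻ term: 0.01025·256.5^0.27·exp(0.036·46+0.049·-13.0) = 0.127
  sum: 0.01339 + 0.127 → r_corr = 0.1404 μm/a

r_corr = 0.140 μm/a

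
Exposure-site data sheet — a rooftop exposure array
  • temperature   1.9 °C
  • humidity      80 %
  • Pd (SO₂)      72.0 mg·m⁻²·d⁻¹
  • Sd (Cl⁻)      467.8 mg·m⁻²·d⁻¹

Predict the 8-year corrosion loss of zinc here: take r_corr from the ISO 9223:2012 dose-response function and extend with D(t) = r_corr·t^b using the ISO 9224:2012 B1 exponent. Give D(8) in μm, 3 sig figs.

zinc: temperature factor f = +0.038·(-8.1) = -0.3078
  sulphur-dioxide contribution → 2.468 μm/a
  chloride contribution → 1.297 μm/a
  total first-year rate 3.765 μm/a
Long-term exponent b (ISO 9224 Table 2, B1) = 0.813
  D(8) = 3.765 × 8^0.813 = 3.765 × 5.423 = 20.42 μm

D(8) = 20.4 μm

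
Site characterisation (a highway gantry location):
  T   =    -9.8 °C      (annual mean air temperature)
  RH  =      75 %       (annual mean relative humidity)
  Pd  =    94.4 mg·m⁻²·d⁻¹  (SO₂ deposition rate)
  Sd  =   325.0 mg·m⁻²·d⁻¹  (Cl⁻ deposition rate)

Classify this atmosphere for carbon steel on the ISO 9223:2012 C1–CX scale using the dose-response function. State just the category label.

C3

carbon steel: f(T) = +0.150·(T−10) [T≤10 °C] = -2.9700
  sulphur-dioxide contribution → 4.331 μm/a
  chloride contribution → 29.55 μm/a
  ⇒ r_corr(carbon steel) = 33.88 μm/a
ISO 9223 Table 2 (carbon steel): 25 < 33.9 ≤ 50 μm/a ⇒ C3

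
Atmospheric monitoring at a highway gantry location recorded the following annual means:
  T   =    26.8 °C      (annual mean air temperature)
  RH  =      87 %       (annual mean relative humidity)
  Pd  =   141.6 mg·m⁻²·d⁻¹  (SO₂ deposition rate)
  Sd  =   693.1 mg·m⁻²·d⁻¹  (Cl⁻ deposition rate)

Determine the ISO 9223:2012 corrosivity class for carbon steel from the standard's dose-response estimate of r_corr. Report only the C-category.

carbon steel: f(T) = -0.054·(T−10) [T>10 °C] = -0.9072
  Pd branch = 1.77·Pd^0.52·e^(0.02·RH+f) = 53.48 μm/a
  Cl⁻ term: 0.102·693.1^0.62·exp(0.033·87+0.04·26.8) = 303.6
  r_corr = 53.48 + 303.6 = 357.1 μm/a
357 μm/a falls in (200, 700] for carbon steel → category CX

CX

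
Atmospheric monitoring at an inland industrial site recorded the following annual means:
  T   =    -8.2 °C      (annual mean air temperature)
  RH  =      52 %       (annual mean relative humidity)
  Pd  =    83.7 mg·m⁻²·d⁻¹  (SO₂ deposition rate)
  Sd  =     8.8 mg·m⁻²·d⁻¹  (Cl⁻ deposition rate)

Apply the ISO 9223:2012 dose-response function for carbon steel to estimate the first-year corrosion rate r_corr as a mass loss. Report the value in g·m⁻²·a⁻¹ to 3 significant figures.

r_corr = 38.0 g·m⁻²·a⁻¹

carbon steel: T≤10 °C ⇒ hinge +0.150·(-8.2−10) = -2.7300
  SO₂ term: 1.77·83.7^0.52·exp(0.02·52-2.7300) = 3.265
  Cl⁻ term: 0.102·8.8^0.62·exp(0.033·52+0.04·-8.2) = 1.574
  r_corr = 3.265 + 1.574 = 4.839 μm/a
Convert to mass loss: 4.839 μm/a × 7.85 g/cm³ = 37.98 g·m⁻²·a⁻¹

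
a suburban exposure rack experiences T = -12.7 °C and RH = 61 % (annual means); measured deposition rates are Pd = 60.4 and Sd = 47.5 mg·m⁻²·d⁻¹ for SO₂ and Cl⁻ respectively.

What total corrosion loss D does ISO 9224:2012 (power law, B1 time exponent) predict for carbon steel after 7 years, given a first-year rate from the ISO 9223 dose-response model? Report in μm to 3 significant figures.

D(7) = 18.6 μm

carbon steel: temperature factor f = +0.150·(-22.7) = -3.4050
  Pd branch = 1.77·Pd^0.52·e^(0.02·RH+f) = 1.679 μm/a
  Cl⁻ term: 0.102·47.5^0.62·exp(0.033·61+0.04·-12.7) = 5.032
  sum: 1.679 + 5.032 → r_corr = 6.712 μm/a
ISO 9224: D(t) = r_corr · t^b with b = 0.523 (carbon steel, B1)
  D(7) = 6.712 × 7^0.523 = 6.712 × 2.767 = 18.57 μm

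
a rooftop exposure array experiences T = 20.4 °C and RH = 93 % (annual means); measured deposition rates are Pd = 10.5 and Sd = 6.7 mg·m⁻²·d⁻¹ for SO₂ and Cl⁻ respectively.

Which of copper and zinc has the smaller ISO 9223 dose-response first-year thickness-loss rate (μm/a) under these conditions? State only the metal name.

zinc

copper: T>10 °C ⇒ hinge -0.080·(20.4−10) = -0.8320
  Pd branch = 0.0053·Pd^0.26·e^(0.059·RH+f) = 1.027 μm/a
  Sd branch = 0.01025·Sd^0.27·e^(0.036·RH+0.049·T) = 1.324 μm/a
  sum: 1.027 + 1.324 → r_corr = 2.351 μm/a
zinc: T>10 °C ⇒ hinge -0.071·(20.4−10) = -0.7384
  SO₂ term: 0.0129·10.5^0.44·exp(0.046·93-0.7384) = 1.251
  Sd branch = 0.0175·Sd^0.57·e^(0.008·RH+0.085·T) = 0.6167 μm/a
  sum: 1.251 + 0.6167 → r_corr = 1.867 μm/a
Ordering by μm/a: copper (2.35) > zinc (1.87)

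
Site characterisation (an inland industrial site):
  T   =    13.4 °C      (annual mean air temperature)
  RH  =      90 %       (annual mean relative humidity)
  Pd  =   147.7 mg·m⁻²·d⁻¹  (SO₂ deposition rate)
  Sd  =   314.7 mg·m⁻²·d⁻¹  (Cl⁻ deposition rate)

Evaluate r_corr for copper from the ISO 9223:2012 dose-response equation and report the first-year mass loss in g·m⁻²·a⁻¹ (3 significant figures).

copper: temperature factor f = -0.080·(3.4) = -0.2720
  sulphur-dioxide contribution → 2.994 μm/a
  chloride contribution → 2.385 μm/a
  total first-year rate 5.379 μm/a
Convert to mass loss: 5.379 μm/a × 8.96 g/cm³ = 48.2 g·m⁻²·a⁻¹

r_corr = 48.2 g·m⁻²·a⁻¹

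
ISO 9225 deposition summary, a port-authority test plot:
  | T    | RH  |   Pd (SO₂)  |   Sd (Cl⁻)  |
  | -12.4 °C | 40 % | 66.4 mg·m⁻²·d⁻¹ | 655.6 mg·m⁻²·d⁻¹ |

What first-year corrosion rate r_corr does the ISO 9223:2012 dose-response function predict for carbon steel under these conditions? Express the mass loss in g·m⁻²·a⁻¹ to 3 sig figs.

r_corr = 111 g·m⁻²·a⁻¹

carbon steel: f(T) = +0.150·(T−10) [T≤10 °C] = -3.3600
  Pd branch = 1.77·Pd^0.52·e^(0.02·RH+f) = 1.213 μm/a
  Sd branch = 0.102·Sd^0.62·e^(0.033·RH+0.04·T) = 12.97 μm/a
  r_corr = 1.213 + 12.97 = 14.18 μm/a
Convert to mass loss: 14.18 μm/a × 7.85 g/cm³ = 111.3 g·m⁻²·a⁻¹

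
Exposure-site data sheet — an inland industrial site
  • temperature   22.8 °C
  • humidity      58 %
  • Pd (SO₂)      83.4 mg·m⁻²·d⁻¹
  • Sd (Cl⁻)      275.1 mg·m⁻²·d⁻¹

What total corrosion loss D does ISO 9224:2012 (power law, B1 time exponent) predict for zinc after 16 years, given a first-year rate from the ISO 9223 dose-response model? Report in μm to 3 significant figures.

zinc: temperature factor f = -0.071·(12.8) = -0.9088
  SO₂ term: 0.0129·83.4^0.44·exp(0.046·58-0.9088) = 0.5247
  Sd branch = 0.0175·Sd^0.57·e^(0.008·RH+0.085·T) = 4.75 μm/a
  sum: 0.5247 + 4.75 → r_corr = 5.275 μm/a
Power-law: D(16) = r_corr · 16^0.813
  D(16) = 5.275 × 16^0.813 = 5.275 × 9.527 = 50.25 μm

D(16) = 50.3 μm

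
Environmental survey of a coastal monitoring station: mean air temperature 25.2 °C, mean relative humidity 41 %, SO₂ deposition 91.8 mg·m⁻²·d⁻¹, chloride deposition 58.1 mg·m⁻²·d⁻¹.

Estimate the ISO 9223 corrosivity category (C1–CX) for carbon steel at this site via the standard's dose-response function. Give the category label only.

carbon steel: f(T) = -0.054·(T−10) [T>10 °C] = -0.8208
  Pd branch = 1.77·Pd^0.52·e^(0.02·RH+f) = 18.55 μm/a
  Cl⁻ term: 0.102·58.1^0.62·exp(0.033·41+0.04·25.2) = 13.42
  sum: 18.55 + 13.42 → r_corr = 31.97 μm/a
Category bounds: 25…50 μm/a bracket r_corr ⇒ C3

C3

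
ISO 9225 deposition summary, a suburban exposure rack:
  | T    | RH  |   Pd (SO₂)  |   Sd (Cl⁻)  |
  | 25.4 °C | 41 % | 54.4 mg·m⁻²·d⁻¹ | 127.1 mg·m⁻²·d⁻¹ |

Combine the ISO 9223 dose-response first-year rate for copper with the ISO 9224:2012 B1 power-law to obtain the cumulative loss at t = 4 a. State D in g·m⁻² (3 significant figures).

D(4) = 14.1 g·m⁻²

copper: T>10 °C ⇒ hinge -0.080·(25.4−10) = -1.2320
  sulphur-dioxide contribution → 0.0491 μm/a
  chloride contribution → 0.5759 μm/a
  ⇒ r_corr(copper) = 0.625 μm/a
ISO 9224: D(t) = r_corr · t^b with b = 0.667 (copper, B1)
  D(4) = 0.625 × 4^0.667 = 0.625 × 2.521 = 1.576 μm
  Mass loss = 1.576 μm × 8.96 g/cm³ = 14.12 g·m⁻²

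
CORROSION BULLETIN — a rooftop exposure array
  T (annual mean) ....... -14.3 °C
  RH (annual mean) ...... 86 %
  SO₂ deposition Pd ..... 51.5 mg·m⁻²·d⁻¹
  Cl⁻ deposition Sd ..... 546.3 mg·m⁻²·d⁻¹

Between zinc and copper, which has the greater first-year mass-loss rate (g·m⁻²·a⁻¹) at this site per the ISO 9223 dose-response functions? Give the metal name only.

zinc

zinc: temperature factor f = +0.038·(-24.3) = -0.9234
  sulphur-dioxide contribution → 1.516 μm/a
  chloride contribution → 0.3752 μm/a
  ⇒ r_corr(zinc) = 1.892 μm/a
  mass loss = 1.892 μm/a × 7.14 g/cm³ = 13.51 g·m⁻²·a⁻¹
copper: temperature factor f = +0.126·(-24.3) = -3.0618
  sulphur-dioxide contribution → 0.1105 μm/a
  chloride contribution → 0.6167 μm/a
  total first-year rate 0.7272 μm/a
  mass loss = 0.7272 μm/a × 8.96 g/cm³ = 6.516 g·m⁻²·a⁻¹
Ordering by g·m⁻²·a⁻¹: zinc (13.5) > copper (6.52)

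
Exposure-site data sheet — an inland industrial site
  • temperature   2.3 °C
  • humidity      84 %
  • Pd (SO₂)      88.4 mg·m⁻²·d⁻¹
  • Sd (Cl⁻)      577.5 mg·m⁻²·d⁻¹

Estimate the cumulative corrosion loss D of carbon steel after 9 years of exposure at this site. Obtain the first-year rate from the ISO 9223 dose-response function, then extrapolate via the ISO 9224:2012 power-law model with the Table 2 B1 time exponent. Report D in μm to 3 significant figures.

D(9) = 388 μm

carbon steel: temperature factor f = +0.150·(-7.7) = -1.1550
  sulphur-dioxide contribution → 30.77 μm/a
  chloride contribution → 92.17 μm/a
  ⇒ r_corr(carbon steel) = 122.9 μm/a
Power-law: D(9) = r_corr · 9^0.523
  D(9) = 122.9 × 9^0.523 = 122.9 × 3.156 = 387.9 μm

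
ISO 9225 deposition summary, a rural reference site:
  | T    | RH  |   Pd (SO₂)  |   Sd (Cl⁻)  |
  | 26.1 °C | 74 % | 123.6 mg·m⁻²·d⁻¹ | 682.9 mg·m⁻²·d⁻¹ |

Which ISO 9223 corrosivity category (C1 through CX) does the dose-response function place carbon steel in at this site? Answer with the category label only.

CX

carbon steel: temperature factor f = -0.054·(16.1) = -0.8694
  sulphur-dioxide contribution → 39.9 μm/a
  chloride contribution → 190.5 μm/a
  total first-year rate 230.4 μm/a
ISO 9223 Table 2 (carbon steel): 200 < 230 ≤ 700 μm/a ⇒ CX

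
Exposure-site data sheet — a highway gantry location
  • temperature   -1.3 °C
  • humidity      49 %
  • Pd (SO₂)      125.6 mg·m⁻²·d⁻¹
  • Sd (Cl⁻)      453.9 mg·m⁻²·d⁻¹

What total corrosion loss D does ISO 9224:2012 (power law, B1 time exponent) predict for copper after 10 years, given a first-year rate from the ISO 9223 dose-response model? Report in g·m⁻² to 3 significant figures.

D(10) = 15.5 g·m⁻²

copper: temperature factor f = +0.126·(-11.3) = -1.4238
  Pd branch = 0.0053·Pd^0.26·e^(0.059·RH+f) = 0.08076 μm/a
  Cl⁻ term: 0.01025·453.9^0.27·exp(0.036·49+0.049·-1.3) = 0.2928
  sum: 0.08076 + 0.2928 → r_corr = 0.3735 μm/a
ISO 9224: D(t) = r_corr · t^b with b = 0.667 (copper, B1)
  D(10) = 0.3735 × 10^0.667 = 0.3735 × 4.645 = 1.735 μm
  Mass loss = 1.735 μm × 8.96 g/cm³ = 15.55 g·m⁻²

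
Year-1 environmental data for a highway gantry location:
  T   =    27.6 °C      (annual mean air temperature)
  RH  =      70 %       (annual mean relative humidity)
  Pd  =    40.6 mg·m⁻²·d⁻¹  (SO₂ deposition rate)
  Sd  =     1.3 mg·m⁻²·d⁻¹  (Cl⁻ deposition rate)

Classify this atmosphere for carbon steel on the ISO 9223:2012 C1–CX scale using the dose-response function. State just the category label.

C2

carbon steel: temperature factor f = -0.054·(17.6) = -0.9504
  SO₂ term: 1.77·40.6^0.52·exp(0.02·70-0.9504) = 19.04
  Sd branch = 0.102·Sd^0.62·e^(0.033·RH+0.04·T) = 3.647 μm/a
  sum: 19.04 + 3.647 → r_corr = 22.69 μm/a
ISO 9223 Table 2 (carbon steel): 1.3 < 22.7 ≤ 25 μm/a ⇒ C2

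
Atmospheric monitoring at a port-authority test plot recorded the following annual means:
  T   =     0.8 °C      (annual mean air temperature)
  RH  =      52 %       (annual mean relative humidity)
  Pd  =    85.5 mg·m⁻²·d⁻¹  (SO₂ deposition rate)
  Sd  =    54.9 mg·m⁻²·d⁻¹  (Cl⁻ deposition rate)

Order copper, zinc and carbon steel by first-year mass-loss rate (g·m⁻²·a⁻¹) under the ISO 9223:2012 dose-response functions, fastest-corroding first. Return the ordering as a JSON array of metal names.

["carbon steel", "zinc", "copper"]

copper: f(T) = +0.126·(T−10) [T≤10 °C] = -1.1592
  Pd branch = 0.0053·Pd^0.26·e^(0.059·RH+f) = 0.1136 μm/a
  Cl⁻ term: 0.01025·54.9^0.27·exp(0.036·52+0.049·0.8) = 0.2044
  r_corr = 0.1136 + 0.2044 = 0.318 μm/a
  mass loss = 0.318 μm/a × 8.96 g/cm³ = 2.85 g·m⁻²·a⁻¹
zinc: f(T) = +0.038·(T−10) [T≤10 °C] = -0.3496
  SO₂ term: 0.0129·85.5^0.44·exp(0.046·52-0.3496) = 0.7041
  Cl⁻ term: 0.0175·54.9^0.57·exp(0.008·52+0.085·0.8) = 0.2785
  sum: 0.7041 + 0.2785 → r_corr = 0.9826 μm/a
  mass loss = 0.9826 μm/a × 7.14 g/cm³ = 7.016 g·m⁻²·a⁻¹
carbon steel: f(T) = +0.150·(T−10) [T≤10 °C] = -1.3800
  Pd branch = 1.77·Pd^0.52·e^(0.02·RH+f) = 12.73 μm/a
  Sd branch = 0.102·Sd^0.62·e^(0.033·RH+0.04·T) = 7.019 μm/a
  r_corr = 12.73 + 7.019 = 19.75 μm/a
  mass loss = 19.75 μm/a × 7.85 g/cm³ = 155.1 g·m⁻²·a⁻¹
Ordering by g·m⁻²·a⁻¹: carbon steel (155) > zinc (7.02) > copper (2.85)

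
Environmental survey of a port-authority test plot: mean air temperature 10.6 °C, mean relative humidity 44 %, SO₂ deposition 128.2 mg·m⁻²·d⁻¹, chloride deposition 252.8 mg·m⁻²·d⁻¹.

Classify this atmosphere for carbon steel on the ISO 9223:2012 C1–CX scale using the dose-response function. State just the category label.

C4

carbon steel: f(T) = -0.054·(T−10) [T>10 °C] = -0.0324
  Pd branch = 1.77·Pd^0.52·e^(0.02·RH+f) = 51.54 μm/a
  Sd branch = 0.102·Sd^0.62·e^(0.033·RH+0.04·T) = 20.56 μm/a
  sum: 51.54 + 20.56 → r_corr = 72.11 μm/a
ISO 9223 Table 2 (carbon steel): 50 < 72.1 ≤ 80 μm/a ⇒ C4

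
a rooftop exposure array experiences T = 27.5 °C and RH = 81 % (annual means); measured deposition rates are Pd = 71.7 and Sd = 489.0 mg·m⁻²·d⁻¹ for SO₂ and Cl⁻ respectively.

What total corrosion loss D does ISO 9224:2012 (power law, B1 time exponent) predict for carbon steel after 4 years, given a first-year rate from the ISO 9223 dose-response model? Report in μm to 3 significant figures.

D(4) = 492 μm

carbon steel: T>10 °C ⇒ hinge -0.054·(27.5−10) = -0.9450
  Pd branch = 1.77·Pd^0.52·e^(0.02·RH+f) = 32.06 μm/a
  Cl⁻ term: 0.102·489.0^0.62·exp(0.033·81+0.04·27.5) = 206.3
  r_corr = 32.06 + 206.3 = 238.4 μm/a
Long-term exponent b (ISO 9224 Table 2, B1) = 0.523
  D(4) = 238.4 × 4^0.523 = 238.4 × 2.065 = 492.2 μm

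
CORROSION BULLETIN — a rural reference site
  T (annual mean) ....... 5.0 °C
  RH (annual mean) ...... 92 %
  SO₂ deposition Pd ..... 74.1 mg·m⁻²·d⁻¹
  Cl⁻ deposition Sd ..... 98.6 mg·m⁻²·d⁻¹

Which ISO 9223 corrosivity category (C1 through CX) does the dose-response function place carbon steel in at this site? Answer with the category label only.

C5

carbon steel: f(T) = +0.150·(T−10) [T≤10 °C] = -0.7500
  sulphur-dioxide contribution → 49.39 μm/a
  chloride contribution → 44.69 μm/a
  ⇒ r_corr(carbon steel) = 94.08 μm/a
94.1 μm/a falls in (80, 200] for carbon steel → category C5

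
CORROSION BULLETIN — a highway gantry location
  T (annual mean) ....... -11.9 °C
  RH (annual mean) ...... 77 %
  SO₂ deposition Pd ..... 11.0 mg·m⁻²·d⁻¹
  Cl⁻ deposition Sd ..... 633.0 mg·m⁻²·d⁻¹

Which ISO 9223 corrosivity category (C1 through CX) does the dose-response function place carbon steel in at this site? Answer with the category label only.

C3

carbon steel: temperature factor f = +0.150·(-21.9) = -3.2850
  Pd branch = 1.77·Pd^0.52·e^(0.02·RH+f) = 1.076 μm/a
  Sd branch = 0.102·Sd^0.62·e^(0.033·RH+0.04·T) = 43.88 μm/a
  r_corr = 1.076 + 43.88 = 44.96 μm/a
45 μm/a falls in (25, 50] for carbon steel → category C3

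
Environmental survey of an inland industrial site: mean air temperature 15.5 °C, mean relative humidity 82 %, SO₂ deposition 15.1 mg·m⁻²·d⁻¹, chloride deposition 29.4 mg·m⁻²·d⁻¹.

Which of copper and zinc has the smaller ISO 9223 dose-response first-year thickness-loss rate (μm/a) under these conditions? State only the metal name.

copper: temperature factor f = -0.080·(5.5) = -0.4400
  sulphur-dioxide contribution → 0.8726 μm/a
  chloride contribution → 1.045 μm/a
  total first-year rate 1.918 μm/a
zinc: f(T) = -0.071·(T−10) [T>10 °C] = -0.3905
  sulphur-dioxide contribution → 1.253 μm/a
  chloride contribution → 0.8651 μm/a
  total first-year rate 2.118 μm/a
Ordering by μm/a: zinc (2.12) > copper (1.92)

copper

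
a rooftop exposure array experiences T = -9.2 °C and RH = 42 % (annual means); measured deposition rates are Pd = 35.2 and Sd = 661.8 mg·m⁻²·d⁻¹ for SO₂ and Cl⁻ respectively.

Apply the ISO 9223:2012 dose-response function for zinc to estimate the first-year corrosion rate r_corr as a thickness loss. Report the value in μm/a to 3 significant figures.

zinc: temperature factor f = +0.038·(-19.2) = -0.7296
  Pd branch = 0.0129·Pd^0.44·e^(0.046·RH+f) = 0.2057 μm/a
  Sd branch = 0.0175·Sd^0.57·e^(0.008·RH+0.085·T) = 0.4541 μm/a
  sum: 0.2057 + 0.4541 → r_corr = 0.6598 μm/a

r_corr = 0.660 μm/a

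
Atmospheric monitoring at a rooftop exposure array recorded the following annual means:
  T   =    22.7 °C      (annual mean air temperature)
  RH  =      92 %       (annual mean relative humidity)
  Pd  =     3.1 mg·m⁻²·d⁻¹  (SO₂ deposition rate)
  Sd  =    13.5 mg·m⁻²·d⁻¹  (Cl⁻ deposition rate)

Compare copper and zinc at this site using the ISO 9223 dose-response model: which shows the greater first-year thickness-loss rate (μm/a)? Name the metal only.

copper

copper: f(T) = -0.080·(T−10) [T>10 °C] = -1.0160
  Pd branch = 0.0053·Pd^0.26·e^(0.059·RH+f) = 0.5863 μm/a
  Sd branch = 0.01025·Sd^0.27·e^(0.036·RH+0.049·T) = 1.727 μm/a
  r_corr = 0.5863 + 1.727 = 2.314 μm/a
zinc: f(T) = -0.071·(T−10) [T>10 °C] = -0.9017
  SO₂ term: 0.0129·3.1^0.44·exp(0.046·92-0.9017) = 0.5931
  Cl⁻ term: 0.0175·13.5^0.57·exp(0.008·92+0.085·22.7) = 1.109
  r_corr = 0.5931 + 1.109 = 1.702 μm/a
Ordering by μm/a: copper (2.31) > zinc (1.7)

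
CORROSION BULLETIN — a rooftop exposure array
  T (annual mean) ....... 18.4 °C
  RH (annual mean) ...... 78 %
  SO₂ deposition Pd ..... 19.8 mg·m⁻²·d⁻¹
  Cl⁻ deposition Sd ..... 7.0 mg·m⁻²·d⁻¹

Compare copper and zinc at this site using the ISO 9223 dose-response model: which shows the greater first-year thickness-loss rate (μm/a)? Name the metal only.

copper: temperature factor f = -0.080·(8.4) = -0.6720
  SO₂ term: 0.0053·19.8^0.26·exp(0.059·78-0.6720) = 0.5864
  Cl⁻ term: 0.01025·7.0^0.27·exp(0.036·78+0.049·18.4) = 0.7079
  sum: 0.5864 + 0.7079 → r_corr = 1.294 μm/a
zinc: T>10 °C ⇒ hinge -0.071·(18.4−10) = -0.5964
  Pd branch = 0.0129·Pd^0.44·e^(0.046·RH+f) = 0.9558 μm/a
  Cl⁻ term: 0.0175·7.0^0.57·exp(0.008·78+0.085·18.4) = 0.4731
  r_corr = 0.9558 + 0.4731 = 1.429 μm/a
Ordering by μm/a: zinc (1.43) > copper (1.29)

zinc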